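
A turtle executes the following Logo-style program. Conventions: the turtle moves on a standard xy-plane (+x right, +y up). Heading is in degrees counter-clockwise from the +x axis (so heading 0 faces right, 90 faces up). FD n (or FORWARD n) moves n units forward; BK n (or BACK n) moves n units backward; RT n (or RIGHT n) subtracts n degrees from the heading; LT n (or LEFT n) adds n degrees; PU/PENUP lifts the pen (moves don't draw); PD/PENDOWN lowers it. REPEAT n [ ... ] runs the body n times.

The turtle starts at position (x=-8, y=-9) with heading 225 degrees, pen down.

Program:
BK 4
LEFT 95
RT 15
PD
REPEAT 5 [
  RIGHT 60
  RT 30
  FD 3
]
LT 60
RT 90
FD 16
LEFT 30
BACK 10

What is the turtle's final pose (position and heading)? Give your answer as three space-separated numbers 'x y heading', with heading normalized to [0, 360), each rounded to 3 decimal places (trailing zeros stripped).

Answer: -15.377 -3.551 215

Derivation:
Executing turtle program step by step:
Start: pos=(-8,-9), heading=225, pen down
BK 4: (-8,-9) -> (-5.172,-6.172) [heading=225, draw]
LT 95: heading 225 -> 320
RT 15: heading 320 -> 305
PD: pen down
REPEAT 5 [
  -- iteration 1/5 --
  RT 60: heading 305 -> 245
  RT 30: heading 245 -> 215
  FD 3: (-5.172,-6.172) -> (-7.629,-7.892) [heading=215, draw]
  -- iteration 2/5 --
  RT 60: heading 215 -> 155
  RT 30: heading 155 -> 125
  FD 3: (-7.629,-7.892) -> (-9.35,-5.435) [heading=125, draw]
  -- iteration 3/5 --
  RT 60: heading 125 -> 65
  RT 30: heading 65 -> 35
  FD 3: (-9.35,-5.435) -> (-6.892,-3.714) [heading=35, draw]
  -- iteration 4/5 --
  RT 60: heading 35 -> 335
  RT 30: heading 335 -> 305
  FD 3: (-6.892,-3.714) -> (-5.172,-6.172) [heading=305, draw]
  -- iteration 5/5 --
  RT 60: heading 305 -> 245
  RT 30: heading 245 -> 215
  FD 3: (-5.172,-6.172) -> (-7.629,-7.892) [heading=215, draw]
]
LT 60: heading 215 -> 275
RT 90: heading 275 -> 185
FD 16: (-7.629,-7.892) -> (-23.568,-9.287) [heading=185, draw]
LT 30: heading 185 -> 215
BK 10: (-23.568,-9.287) -> (-15.377,-3.551) [heading=215, draw]
Final: pos=(-15.377,-3.551), heading=215, 8 segment(s) drawn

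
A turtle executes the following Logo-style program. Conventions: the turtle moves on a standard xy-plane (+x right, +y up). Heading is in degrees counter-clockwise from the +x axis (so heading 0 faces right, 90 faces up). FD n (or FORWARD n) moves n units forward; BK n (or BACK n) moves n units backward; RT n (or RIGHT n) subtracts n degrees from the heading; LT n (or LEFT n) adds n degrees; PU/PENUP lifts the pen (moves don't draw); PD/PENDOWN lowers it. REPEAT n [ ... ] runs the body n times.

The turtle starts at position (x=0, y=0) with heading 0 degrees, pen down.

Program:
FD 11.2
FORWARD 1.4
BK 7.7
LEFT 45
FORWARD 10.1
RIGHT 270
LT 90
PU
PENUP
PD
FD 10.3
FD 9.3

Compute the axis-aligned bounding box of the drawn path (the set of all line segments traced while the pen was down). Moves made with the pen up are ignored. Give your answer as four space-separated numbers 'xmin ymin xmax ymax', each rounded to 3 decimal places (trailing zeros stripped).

Executing turtle program step by step:
Start: pos=(0,0), heading=0, pen down
FD 11.2: (0,0) -> (11.2,0) [heading=0, draw]
FD 1.4: (11.2,0) -> (12.6,0) [heading=0, draw]
BK 7.7: (12.6,0) -> (4.9,0) [heading=0, draw]
LT 45: heading 0 -> 45
FD 10.1: (4.9,0) -> (12.042,7.142) [heading=45, draw]
RT 270: heading 45 -> 135
LT 90: heading 135 -> 225
PU: pen up
PU: pen up
PD: pen down
FD 10.3: (12.042,7.142) -> (4.759,-0.141) [heading=225, draw]
FD 9.3: (4.759,-0.141) -> (-1.818,-6.718) [heading=225, draw]
Final: pos=(-1.818,-6.718), heading=225, 6 segment(s) drawn

Segment endpoints: x in {-1.818, 0, 4.759, 4.9, 11.2, 12.042, 12.6}, y in {-6.718, -0.141, 0, 7.142}
xmin=-1.818, ymin=-6.718, xmax=12.6, ymax=7.142

Answer: -1.818 -6.718 12.6 7.142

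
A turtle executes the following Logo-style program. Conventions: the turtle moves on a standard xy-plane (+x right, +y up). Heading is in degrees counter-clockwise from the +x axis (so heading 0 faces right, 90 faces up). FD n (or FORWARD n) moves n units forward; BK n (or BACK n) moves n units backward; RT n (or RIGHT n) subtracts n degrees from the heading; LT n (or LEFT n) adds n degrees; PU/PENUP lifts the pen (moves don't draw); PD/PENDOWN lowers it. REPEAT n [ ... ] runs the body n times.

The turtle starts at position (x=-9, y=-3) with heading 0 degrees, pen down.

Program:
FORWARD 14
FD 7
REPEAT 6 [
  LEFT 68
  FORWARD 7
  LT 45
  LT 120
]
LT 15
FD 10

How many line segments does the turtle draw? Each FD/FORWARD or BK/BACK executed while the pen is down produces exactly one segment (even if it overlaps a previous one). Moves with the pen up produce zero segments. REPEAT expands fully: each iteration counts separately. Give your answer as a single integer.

Executing turtle program step by step:
Start: pos=(-9,-3), heading=0, pen down
FD 14: (-9,-3) -> (5,-3) [heading=0, draw]
FD 7: (5,-3) -> (12,-3) [heading=0, draw]
REPEAT 6 [
  -- iteration 1/6 --
  LT 68: heading 0 -> 68
  FD 7: (12,-3) -> (14.622,3.49) [heading=68, draw]
  LT 45: heading 68 -> 113
  LT 120: heading 113 -> 233
  -- iteration 2/6 --
  LT 68: heading 233 -> 301
  FD 7: (14.622,3.49) -> (18.228,-2.51) [heading=301, draw]
  LT 45: heading 301 -> 346
  LT 120: heading 346 -> 106
  -- iteration 3/6 --
  LT 68: heading 106 -> 174
  FD 7: (18.228,-2.51) -> (11.266,-1.778) [heading=174, draw]
  LT 45: heading 174 -> 219
  LT 120: heading 219 -> 339
  -- iteration 4/6 --
  LT 68: heading 339 -> 47
  FD 7: (11.266,-1.778) -> (16.04,3.341) [heading=47, draw]
  LT 45: heading 47 -> 92
  LT 120: heading 92 -> 212
  -- iteration 5/6 --
  LT 68: heading 212 -> 280
  FD 7: (16.04,3.341) -> (17.255,-3.552) [heading=280, draw]
  LT 45: heading 280 -> 325
  LT 120: heading 325 -> 85
  -- iteration 6/6 --
  LT 68: heading 85 -> 153
  FD 7: (17.255,-3.552) -> (11.018,-0.374) [heading=153, draw]
  LT 45: heading 153 -> 198
  LT 120: heading 198 -> 318
]
LT 15: heading 318 -> 333
FD 10: (11.018,-0.374) -> (19.928,-4.914) [heading=333, draw]
Final: pos=(19.928,-4.914), heading=333, 9 segment(s) drawn
Segments drawn: 9

Answer: 9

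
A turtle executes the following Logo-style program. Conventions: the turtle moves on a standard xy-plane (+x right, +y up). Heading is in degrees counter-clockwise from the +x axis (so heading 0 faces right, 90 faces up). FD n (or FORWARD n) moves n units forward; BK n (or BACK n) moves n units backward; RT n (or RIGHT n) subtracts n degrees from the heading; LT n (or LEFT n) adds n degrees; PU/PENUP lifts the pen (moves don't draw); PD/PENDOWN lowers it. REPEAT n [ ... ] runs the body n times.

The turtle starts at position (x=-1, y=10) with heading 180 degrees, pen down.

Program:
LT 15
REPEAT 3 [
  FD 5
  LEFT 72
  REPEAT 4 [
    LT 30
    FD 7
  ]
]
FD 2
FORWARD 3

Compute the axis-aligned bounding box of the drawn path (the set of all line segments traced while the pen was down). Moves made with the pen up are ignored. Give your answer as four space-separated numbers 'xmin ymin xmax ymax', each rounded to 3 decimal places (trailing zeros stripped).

Executing turtle program step by step:
Start: pos=(-1,10), heading=180, pen down
LT 15: heading 180 -> 195
REPEAT 3 [
  -- iteration 1/3 --
  FD 5: (-1,10) -> (-5.83,8.706) [heading=195, draw]
  LT 72: heading 195 -> 267
  REPEAT 4 [
    -- iteration 1/4 --
    LT 30: heading 267 -> 297
    FD 7: (-5.83,8.706) -> (-2.652,2.469) [heading=297, draw]
    -- iteration 2/4 --
    LT 30: heading 297 -> 327
    FD 7: (-2.652,2.469) -> (3.219,-1.344) [heading=327, draw]
    -- iteration 3/4 --
    LT 30: heading 327 -> 357
    FD 7: (3.219,-1.344) -> (10.209,-1.71) [heading=357, draw]
    -- iteration 4/4 --
    LT 30: heading 357 -> 27
    FD 7: (10.209,-1.71) -> (16.446,1.468) [heading=27, draw]
  ]
  -- iteration 2/3 --
  FD 5: (16.446,1.468) -> (20.901,3.738) [heading=27, draw]
  LT 72: heading 27 -> 99
  REPEAT 4 [
    -- iteration 1/4 --
    LT 30: heading 99 -> 129
    FD 7: (20.901,3.738) -> (16.496,9.178) [heading=129, draw]
    -- iteration 2/4 --
    LT 30: heading 129 -> 159
    FD 7: (16.496,9.178) -> (9.961,11.687) [heading=159, draw]
    -- iteration 3/4 --
    LT 30: heading 159 -> 189
    FD 7: (9.961,11.687) -> (3.047,10.591) [heading=189, draw]
    -- iteration 4/4 --
    LT 30: heading 189 -> 219
    FD 7: (3.047,10.591) -> (-2.393,6.186) [heading=219, draw]
  ]
  -- iteration 3/3 --
  FD 5: (-2.393,6.186) -> (-6.278,3.04) [heading=219, draw]
  LT 72: heading 219 -> 291
  REPEAT 4 [
    -- iteration 1/4 --
    LT 30: heading 291 -> 321
    FD 7: (-6.278,3.04) -> (-0.838,-1.366) [heading=321, draw]
    -- iteration 2/4 --
    LT 30: heading 321 -> 351
    FD 7: (-0.838,-1.366) -> (6.075,-2.461) [heading=351, draw]
    -- iteration 3/4 --
    LT 30: heading 351 -> 21
    FD 7: (6.075,-2.461) -> (12.611,0.048) [heading=21, draw]
    -- iteration 4/4 --
    LT 30: heading 21 -> 51
    FD 7: (12.611,0.048) -> (17.016,5.488) [heading=51, draw]
  ]
]
FD 2: (17.016,5.488) -> (18.274,7.042) [heading=51, draw]
FD 3: (18.274,7.042) -> (20.162,9.374) [heading=51, draw]
Final: pos=(20.162,9.374), heading=51, 17 segment(s) drawn

Segment endpoints: x in {-6.278, -5.83, -2.652, -2.393, -1, -0.838, 3.047, 3.219, 6.075, 9.961, 10.209, 12.611, 16.446, 16.496, 17.016, 18.274, 20.162, 20.901}, y in {-2.461, -1.71, -1.366, -1.344, 0.048, 1.468, 2.469, 3.04, 3.738, 5.488, 6.186, 7.042, 8.706, 9.178, 9.374, 10, 10.591, 11.687}
xmin=-6.278, ymin=-2.461, xmax=20.901, ymax=11.687

Answer: -6.278 -2.461 20.901 11.687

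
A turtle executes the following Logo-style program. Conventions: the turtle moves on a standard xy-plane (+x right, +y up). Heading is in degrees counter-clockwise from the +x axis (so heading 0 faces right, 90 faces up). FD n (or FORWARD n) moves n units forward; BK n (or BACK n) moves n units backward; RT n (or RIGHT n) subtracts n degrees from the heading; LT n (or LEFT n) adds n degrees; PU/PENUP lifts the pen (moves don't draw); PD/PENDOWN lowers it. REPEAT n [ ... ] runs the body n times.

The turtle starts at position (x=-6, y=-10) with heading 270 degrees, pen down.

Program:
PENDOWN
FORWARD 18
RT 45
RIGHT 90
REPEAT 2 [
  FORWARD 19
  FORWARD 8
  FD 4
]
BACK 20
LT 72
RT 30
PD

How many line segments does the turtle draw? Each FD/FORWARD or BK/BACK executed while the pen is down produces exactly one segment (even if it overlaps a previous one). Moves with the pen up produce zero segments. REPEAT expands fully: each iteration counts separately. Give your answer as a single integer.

Executing turtle program step by step:
Start: pos=(-6,-10), heading=270, pen down
PD: pen down
FD 18: (-6,-10) -> (-6,-28) [heading=270, draw]
RT 45: heading 270 -> 225
RT 90: heading 225 -> 135
REPEAT 2 [
  -- iteration 1/2 --
  FD 19: (-6,-28) -> (-19.435,-14.565) [heading=135, draw]
  FD 8: (-19.435,-14.565) -> (-25.092,-8.908) [heading=135, draw]
  FD 4: (-25.092,-8.908) -> (-27.92,-6.08) [heading=135, draw]
  -- iteration 2/2 --
  FD 19: (-27.92,-6.08) -> (-41.355,7.355) [heading=135, draw]
  FD 8: (-41.355,7.355) -> (-47.012,13.012) [heading=135, draw]
  FD 4: (-47.012,13.012) -> (-49.841,15.841) [heading=135, draw]
]
BK 20: (-49.841,15.841) -> (-35.698,1.698) [heading=135, draw]
LT 72: heading 135 -> 207
RT 30: heading 207 -> 177
PD: pen down
Final: pos=(-35.698,1.698), heading=177, 8 segment(s) drawn
Segments drawn: 8

Answer: 8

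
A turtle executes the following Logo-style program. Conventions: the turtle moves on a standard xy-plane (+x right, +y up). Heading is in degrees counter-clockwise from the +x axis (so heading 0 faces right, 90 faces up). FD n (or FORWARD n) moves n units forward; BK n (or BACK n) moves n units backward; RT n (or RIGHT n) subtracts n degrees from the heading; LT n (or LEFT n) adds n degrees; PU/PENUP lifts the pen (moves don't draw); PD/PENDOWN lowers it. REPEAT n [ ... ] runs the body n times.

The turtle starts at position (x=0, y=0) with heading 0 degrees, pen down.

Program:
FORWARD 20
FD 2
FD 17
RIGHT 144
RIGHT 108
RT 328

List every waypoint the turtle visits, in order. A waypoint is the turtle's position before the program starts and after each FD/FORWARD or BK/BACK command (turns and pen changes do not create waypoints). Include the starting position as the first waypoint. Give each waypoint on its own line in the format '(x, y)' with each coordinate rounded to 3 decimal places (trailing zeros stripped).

Answer: (0, 0)
(20, 0)
(22, 0)
(39, 0)

Derivation:
Executing turtle program step by step:
Start: pos=(0,0), heading=0, pen down
FD 20: (0,0) -> (20,0) [heading=0, draw]
FD 2: (20,0) -> (22,0) [heading=0, draw]
FD 17: (22,0) -> (39,0) [heading=0, draw]
RT 144: heading 0 -> 216
RT 108: heading 216 -> 108
RT 328: heading 108 -> 140
Final: pos=(39,0), heading=140, 3 segment(s) drawn
Waypoints (4 total):
(0, 0)
(20, 0)
(22, 0)
(39, 0)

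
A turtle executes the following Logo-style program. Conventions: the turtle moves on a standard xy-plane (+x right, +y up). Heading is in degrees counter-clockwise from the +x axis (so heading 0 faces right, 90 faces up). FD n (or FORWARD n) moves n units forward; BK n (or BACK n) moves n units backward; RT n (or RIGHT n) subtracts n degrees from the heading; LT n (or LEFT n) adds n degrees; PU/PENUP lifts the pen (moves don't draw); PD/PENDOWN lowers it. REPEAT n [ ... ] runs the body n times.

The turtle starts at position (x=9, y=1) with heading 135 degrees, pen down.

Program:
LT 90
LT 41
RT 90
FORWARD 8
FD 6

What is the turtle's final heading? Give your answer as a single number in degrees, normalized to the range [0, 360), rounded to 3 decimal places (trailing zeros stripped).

Answer: 176

Derivation:
Executing turtle program step by step:
Start: pos=(9,1), heading=135, pen down
LT 90: heading 135 -> 225
LT 41: heading 225 -> 266
RT 90: heading 266 -> 176
FD 8: (9,1) -> (1.019,1.558) [heading=176, draw]
FD 6: (1.019,1.558) -> (-4.966,1.977) [heading=176, draw]
Final: pos=(-4.966,1.977), heading=176, 2 segment(s) drawn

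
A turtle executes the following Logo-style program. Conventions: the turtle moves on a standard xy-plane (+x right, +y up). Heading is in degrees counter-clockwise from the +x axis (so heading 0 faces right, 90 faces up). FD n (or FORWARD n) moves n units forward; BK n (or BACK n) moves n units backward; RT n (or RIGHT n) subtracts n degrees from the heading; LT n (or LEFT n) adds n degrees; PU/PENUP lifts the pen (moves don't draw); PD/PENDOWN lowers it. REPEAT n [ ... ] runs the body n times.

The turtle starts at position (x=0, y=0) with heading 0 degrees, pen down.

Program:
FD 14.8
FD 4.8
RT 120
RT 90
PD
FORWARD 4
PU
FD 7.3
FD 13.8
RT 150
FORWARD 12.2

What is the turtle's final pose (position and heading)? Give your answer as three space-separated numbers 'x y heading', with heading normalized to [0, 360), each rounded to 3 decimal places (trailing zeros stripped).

Executing turtle program step by step:
Start: pos=(0,0), heading=0, pen down
FD 14.8: (0,0) -> (14.8,0) [heading=0, draw]
FD 4.8: (14.8,0) -> (19.6,0) [heading=0, draw]
RT 120: heading 0 -> 240
RT 90: heading 240 -> 150
PD: pen down
FD 4: (19.6,0) -> (16.136,2) [heading=150, draw]
PU: pen up
FD 7.3: (16.136,2) -> (9.814,5.65) [heading=150, move]
FD 13.8: (9.814,5.65) -> (-2.137,12.55) [heading=150, move]
RT 150: heading 150 -> 0
FD 12.2: (-2.137,12.55) -> (10.063,12.55) [heading=0, move]
Final: pos=(10.063,12.55), heading=0, 3 segment(s) drawn

Answer: 10.063 12.55 0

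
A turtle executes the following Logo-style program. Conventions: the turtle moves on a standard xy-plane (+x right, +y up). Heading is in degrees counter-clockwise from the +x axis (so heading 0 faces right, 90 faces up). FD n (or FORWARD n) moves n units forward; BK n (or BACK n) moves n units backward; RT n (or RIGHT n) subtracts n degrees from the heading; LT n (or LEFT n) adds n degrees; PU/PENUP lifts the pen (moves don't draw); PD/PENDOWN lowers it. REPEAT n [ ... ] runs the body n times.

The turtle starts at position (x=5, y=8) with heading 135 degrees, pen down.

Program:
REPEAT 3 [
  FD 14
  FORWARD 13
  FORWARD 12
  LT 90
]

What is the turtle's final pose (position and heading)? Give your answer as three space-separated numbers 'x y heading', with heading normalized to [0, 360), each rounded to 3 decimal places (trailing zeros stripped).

Answer: -22.577 -19.577 45

Derivation:
Executing turtle program step by step:
Start: pos=(5,8), heading=135, pen down
REPEAT 3 [
  -- iteration 1/3 --
  FD 14: (5,8) -> (-4.899,17.899) [heading=135, draw]
  FD 13: (-4.899,17.899) -> (-14.092,27.092) [heading=135, draw]
  FD 12: (-14.092,27.092) -> (-22.577,35.577) [heading=135, draw]
  LT 90: heading 135 -> 225
  -- iteration 2/3 --
  FD 14: (-22.577,35.577) -> (-32.477,25.678) [heading=225, draw]
  FD 13: (-32.477,25.678) -> (-41.669,16.485) [heading=225, draw]
  FD 12: (-41.669,16.485) -> (-50.154,8) [heading=225, draw]
  LT 90: heading 225 -> 315
  -- iteration 3/3 --
  FD 14: (-50.154,8) -> (-40.255,-1.899) [heading=315, draw]
  FD 13: (-40.255,-1.899) -> (-31.062,-11.092) [heading=315, draw]
  FD 12: (-31.062,-11.092) -> (-22.577,-19.577) [heading=315, draw]
  LT 90: heading 315 -> 45
]
Final: pos=(-22.577,-19.577), heading=45, 9 segment(s) drawn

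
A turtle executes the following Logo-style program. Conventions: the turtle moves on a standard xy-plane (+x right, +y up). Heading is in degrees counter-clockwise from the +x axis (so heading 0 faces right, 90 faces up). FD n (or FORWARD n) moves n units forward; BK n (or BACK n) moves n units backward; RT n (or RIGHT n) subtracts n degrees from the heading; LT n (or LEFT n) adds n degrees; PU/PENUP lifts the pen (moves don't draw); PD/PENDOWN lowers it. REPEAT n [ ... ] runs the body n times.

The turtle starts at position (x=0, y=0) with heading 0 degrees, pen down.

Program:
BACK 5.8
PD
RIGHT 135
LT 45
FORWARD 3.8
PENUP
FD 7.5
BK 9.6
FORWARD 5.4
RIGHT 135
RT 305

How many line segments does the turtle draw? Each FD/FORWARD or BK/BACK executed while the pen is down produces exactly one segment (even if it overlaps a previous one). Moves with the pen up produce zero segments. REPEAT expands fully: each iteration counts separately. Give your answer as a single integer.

Answer: 2

Derivation:
Executing turtle program step by step:
Start: pos=(0,0), heading=0, pen down
BK 5.8: (0,0) -> (-5.8,0) [heading=0, draw]
PD: pen down
RT 135: heading 0 -> 225
LT 45: heading 225 -> 270
FD 3.8: (-5.8,0) -> (-5.8,-3.8) [heading=270, draw]
PU: pen up
FD 7.5: (-5.8,-3.8) -> (-5.8,-11.3) [heading=270, move]
BK 9.6: (-5.8,-11.3) -> (-5.8,-1.7) [heading=270, move]
FD 5.4: (-5.8,-1.7) -> (-5.8,-7.1) [heading=270, move]
RT 135: heading 270 -> 135
RT 305: heading 135 -> 190
Final: pos=(-5.8,-7.1), heading=190, 2 segment(s) drawn
Segments drawn: 2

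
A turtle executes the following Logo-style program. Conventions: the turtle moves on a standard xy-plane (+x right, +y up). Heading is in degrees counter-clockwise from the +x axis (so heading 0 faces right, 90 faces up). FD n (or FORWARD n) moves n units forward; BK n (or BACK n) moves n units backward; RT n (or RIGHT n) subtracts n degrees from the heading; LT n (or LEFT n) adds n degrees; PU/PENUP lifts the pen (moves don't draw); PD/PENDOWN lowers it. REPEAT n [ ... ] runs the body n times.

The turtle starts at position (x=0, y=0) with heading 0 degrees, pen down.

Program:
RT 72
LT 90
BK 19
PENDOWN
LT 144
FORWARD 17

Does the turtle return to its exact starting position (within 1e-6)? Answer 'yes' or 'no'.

Answer: no

Derivation:
Executing turtle program step by step:
Start: pos=(0,0), heading=0, pen down
RT 72: heading 0 -> 288
LT 90: heading 288 -> 18
BK 19: (0,0) -> (-18.07,-5.871) [heading=18, draw]
PD: pen down
LT 144: heading 18 -> 162
FD 17: (-18.07,-5.871) -> (-34.238,-0.618) [heading=162, draw]
Final: pos=(-34.238,-0.618), heading=162, 2 segment(s) drawn

Start position: (0, 0)
Final position: (-34.238, -0.618)
Distance = 34.244; >= 1e-6 -> NOT closed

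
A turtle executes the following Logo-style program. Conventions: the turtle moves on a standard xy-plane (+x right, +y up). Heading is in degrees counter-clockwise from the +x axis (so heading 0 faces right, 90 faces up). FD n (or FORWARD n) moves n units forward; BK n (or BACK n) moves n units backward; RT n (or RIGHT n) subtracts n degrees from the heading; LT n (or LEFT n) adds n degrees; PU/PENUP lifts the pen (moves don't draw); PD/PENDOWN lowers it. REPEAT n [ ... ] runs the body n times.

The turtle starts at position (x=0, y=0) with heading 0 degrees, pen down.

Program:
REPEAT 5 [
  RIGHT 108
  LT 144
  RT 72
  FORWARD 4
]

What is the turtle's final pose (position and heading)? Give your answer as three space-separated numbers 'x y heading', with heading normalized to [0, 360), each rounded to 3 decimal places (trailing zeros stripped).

Answer: -4 -12.311 180

Derivation:
Executing turtle program step by step:
Start: pos=(0,0), heading=0, pen down
REPEAT 5 [
  -- iteration 1/5 --
  RT 108: heading 0 -> 252
  LT 144: heading 252 -> 36
  RT 72: heading 36 -> 324
  FD 4: (0,0) -> (3.236,-2.351) [heading=324, draw]
  -- iteration 2/5 --
  RT 108: heading 324 -> 216
  LT 144: heading 216 -> 0
  RT 72: heading 0 -> 288
  FD 4: (3.236,-2.351) -> (4.472,-6.155) [heading=288, draw]
  -- iteration 3/5 --
  RT 108: heading 288 -> 180
  LT 144: heading 180 -> 324
  RT 72: heading 324 -> 252
  FD 4: (4.472,-6.155) -> (3.236,-9.96) [heading=252, draw]
  -- iteration 4/5 --
  RT 108: heading 252 -> 144
  LT 144: heading 144 -> 288
  RT 72: heading 288 -> 216
  FD 4: (3.236,-9.96) -> (0,-12.311) [heading=216, draw]
  -- iteration 5/5 --
  RT 108: heading 216 -> 108
  LT 144: heading 108 -> 252
  RT 72: heading 252 -> 180
  FD 4: (0,-12.311) -> (-4,-12.311) [heading=180, draw]
]
Final: pos=(-4,-12.311), heading=180, 5 segment(s) drawn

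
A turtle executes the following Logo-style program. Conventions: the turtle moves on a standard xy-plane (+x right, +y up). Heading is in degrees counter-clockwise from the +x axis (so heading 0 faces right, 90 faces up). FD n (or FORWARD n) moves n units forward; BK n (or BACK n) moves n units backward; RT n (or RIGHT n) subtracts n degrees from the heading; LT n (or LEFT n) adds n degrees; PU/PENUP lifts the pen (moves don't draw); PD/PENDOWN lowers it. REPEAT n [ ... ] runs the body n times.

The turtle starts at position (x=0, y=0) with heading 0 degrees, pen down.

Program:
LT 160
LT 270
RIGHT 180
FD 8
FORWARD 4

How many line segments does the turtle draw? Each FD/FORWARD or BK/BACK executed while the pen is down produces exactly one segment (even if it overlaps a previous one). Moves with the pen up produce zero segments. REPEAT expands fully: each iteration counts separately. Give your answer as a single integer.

Answer: 2

Derivation:
Executing turtle program step by step:
Start: pos=(0,0), heading=0, pen down
LT 160: heading 0 -> 160
LT 270: heading 160 -> 70
RT 180: heading 70 -> 250
FD 8: (0,0) -> (-2.736,-7.518) [heading=250, draw]
FD 4: (-2.736,-7.518) -> (-4.104,-11.276) [heading=250, draw]
Final: pos=(-4.104,-11.276), heading=250, 2 segment(s) drawn
Segments drawn: 2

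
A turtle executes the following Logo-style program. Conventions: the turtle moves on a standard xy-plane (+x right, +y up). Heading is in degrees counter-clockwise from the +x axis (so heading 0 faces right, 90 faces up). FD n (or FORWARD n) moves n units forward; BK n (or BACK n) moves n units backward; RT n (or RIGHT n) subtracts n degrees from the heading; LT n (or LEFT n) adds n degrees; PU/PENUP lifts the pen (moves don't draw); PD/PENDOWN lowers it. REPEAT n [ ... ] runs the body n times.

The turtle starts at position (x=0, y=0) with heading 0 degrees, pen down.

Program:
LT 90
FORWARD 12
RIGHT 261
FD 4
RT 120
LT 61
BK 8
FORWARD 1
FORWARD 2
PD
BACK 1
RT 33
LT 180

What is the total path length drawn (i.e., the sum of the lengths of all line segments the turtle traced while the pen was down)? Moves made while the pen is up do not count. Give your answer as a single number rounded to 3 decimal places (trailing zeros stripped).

Answer: 28

Derivation:
Executing turtle program step by step:
Start: pos=(0,0), heading=0, pen down
LT 90: heading 0 -> 90
FD 12: (0,0) -> (0,12) [heading=90, draw]
RT 261: heading 90 -> 189
FD 4: (0,12) -> (-3.951,11.374) [heading=189, draw]
RT 120: heading 189 -> 69
LT 61: heading 69 -> 130
BK 8: (-3.951,11.374) -> (1.192,5.246) [heading=130, draw]
FD 1: (1.192,5.246) -> (0.549,6.012) [heading=130, draw]
FD 2: (0.549,6.012) -> (-0.737,7.544) [heading=130, draw]
PD: pen down
BK 1: (-0.737,7.544) -> (-0.094,6.778) [heading=130, draw]
RT 33: heading 130 -> 97
LT 180: heading 97 -> 277
Final: pos=(-0.094,6.778), heading=277, 6 segment(s) drawn

Segment lengths:
  seg 1: (0,0) -> (0,12), length = 12
  seg 2: (0,12) -> (-3.951,11.374), length = 4
  seg 3: (-3.951,11.374) -> (1.192,5.246), length = 8
  seg 4: (1.192,5.246) -> (0.549,6.012), length = 1
  seg 5: (0.549,6.012) -> (-0.737,7.544), length = 2
  seg 6: (-0.737,7.544) -> (-0.094,6.778), length = 1
Total = 28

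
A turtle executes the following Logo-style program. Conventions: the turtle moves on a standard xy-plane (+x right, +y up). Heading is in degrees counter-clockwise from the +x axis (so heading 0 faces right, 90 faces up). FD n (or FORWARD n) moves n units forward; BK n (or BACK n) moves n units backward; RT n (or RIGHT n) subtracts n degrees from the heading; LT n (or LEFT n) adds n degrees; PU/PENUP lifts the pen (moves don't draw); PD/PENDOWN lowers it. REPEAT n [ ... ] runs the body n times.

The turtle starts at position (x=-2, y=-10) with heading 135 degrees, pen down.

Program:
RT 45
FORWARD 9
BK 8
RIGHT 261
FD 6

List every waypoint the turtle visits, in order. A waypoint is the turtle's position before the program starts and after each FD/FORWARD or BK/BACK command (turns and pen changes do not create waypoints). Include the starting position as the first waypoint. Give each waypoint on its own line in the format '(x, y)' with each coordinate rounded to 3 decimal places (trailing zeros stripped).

Executing turtle program step by step:
Start: pos=(-2,-10), heading=135, pen down
RT 45: heading 135 -> 90
FD 9: (-2,-10) -> (-2,-1) [heading=90, draw]
BK 8: (-2,-1) -> (-2,-9) [heading=90, draw]
RT 261: heading 90 -> 189
FD 6: (-2,-9) -> (-7.926,-9.939) [heading=189, draw]
Final: pos=(-7.926,-9.939), heading=189, 3 segment(s) drawn
Waypoints (4 total):
(-2, -10)
(-2, -1)
(-2, -9)
(-7.926, -9.939)

Answer: (-2, -10)
(-2, -1)
(-2, -9)
(-7.926, -9.939)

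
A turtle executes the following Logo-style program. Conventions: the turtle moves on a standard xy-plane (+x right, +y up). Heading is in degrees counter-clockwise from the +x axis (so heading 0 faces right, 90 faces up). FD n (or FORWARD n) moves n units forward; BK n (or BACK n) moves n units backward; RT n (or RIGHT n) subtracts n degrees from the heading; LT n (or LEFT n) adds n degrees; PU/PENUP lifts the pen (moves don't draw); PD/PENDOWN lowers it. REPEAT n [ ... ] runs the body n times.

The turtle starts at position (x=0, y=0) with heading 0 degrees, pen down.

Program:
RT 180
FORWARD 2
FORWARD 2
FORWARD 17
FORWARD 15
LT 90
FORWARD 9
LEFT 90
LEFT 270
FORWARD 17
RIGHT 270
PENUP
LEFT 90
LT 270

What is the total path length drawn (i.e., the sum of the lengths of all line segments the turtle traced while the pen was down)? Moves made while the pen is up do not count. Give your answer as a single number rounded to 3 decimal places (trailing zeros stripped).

Executing turtle program step by step:
Start: pos=(0,0), heading=0, pen down
RT 180: heading 0 -> 180
FD 2: (0,0) -> (-2,0) [heading=180, draw]
FD 2: (-2,0) -> (-4,0) [heading=180, draw]
FD 17: (-4,0) -> (-21,0) [heading=180, draw]
FD 15: (-21,0) -> (-36,0) [heading=180, draw]
LT 90: heading 180 -> 270
FD 9: (-36,0) -> (-36,-9) [heading=270, draw]
LT 90: heading 270 -> 0
LT 270: heading 0 -> 270
FD 17: (-36,-9) -> (-36,-26) [heading=270, draw]
RT 270: heading 270 -> 0
PU: pen up
LT 90: heading 0 -> 90
LT 270: heading 90 -> 0
Final: pos=(-36,-26), heading=0, 6 segment(s) drawn

Segment lengths:
  seg 1: (0,0) -> (-2,0), length = 2
  seg 2: (-2,0) -> (-4,0), length = 2
  seg 3: (-4,0) -> (-21,0), length = 17
  seg 4: (-21,0) -> (-36,0), length = 15
  seg 5: (-36,0) -> (-36,-9), length = 9
  seg 6: (-36,-9) -> (-36,-26), length = 17
Total = 62

Answer: 62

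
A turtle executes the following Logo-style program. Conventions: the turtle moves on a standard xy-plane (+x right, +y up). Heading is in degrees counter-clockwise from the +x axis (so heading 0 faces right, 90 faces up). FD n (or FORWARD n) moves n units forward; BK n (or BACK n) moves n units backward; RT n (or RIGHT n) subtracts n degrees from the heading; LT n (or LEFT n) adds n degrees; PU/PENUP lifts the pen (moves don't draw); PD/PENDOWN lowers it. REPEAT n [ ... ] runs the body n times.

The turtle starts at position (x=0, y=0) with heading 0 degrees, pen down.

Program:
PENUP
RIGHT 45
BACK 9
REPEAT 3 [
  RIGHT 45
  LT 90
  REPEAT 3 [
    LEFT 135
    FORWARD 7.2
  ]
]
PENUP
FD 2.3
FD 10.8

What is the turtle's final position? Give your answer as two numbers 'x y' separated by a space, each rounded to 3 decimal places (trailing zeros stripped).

Answer: -18.609 -2.899

Derivation:
Executing turtle program step by step:
Start: pos=(0,0), heading=0, pen down
PU: pen up
RT 45: heading 0 -> 315
BK 9: (0,0) -> (-6.364,6.364) [heading=315, move]
REPEAT 3 [
  -- iteration 1/3 --
  RT 45: heading 315 -> 270
  LT 90: heading 270 -> 0
  REPEAT 3 [
    -- iteration 1/3 --
    LT 135: heading 0 -> 135
    FD 7.2: (-6.364,6.364) -> (-11.455,11.455) [heading=135, move]
    -- iteration 2/3 --
    LT 135: heading 135 -> 270
    FD 7.2: (-11.455,11.455) -> (-11.455,4.255) [heading=270, move]
    -- iteration 3/3 --
    LT 135: heading 270 -> 45
    FD 7.2: (-11.455,4.255) -> (-6.364,9.346) [heading=45, move]
  ]
  -- iteration 2/3 --
  RT 45: heading 45 -> 0
  LT 90: heading 0 -> 90
  REPEAT 3 [
    -- iteration 1/3 --
    LT 135: heading 90 -> 225
    FD 7.2: (-6.364,9.346) -> (-11.455,4.255) [heading=225, move]
    -- iteration 2/3 --
    LT 135: heading 225 -> 0
    FD 7.2: (-11.455,4.255) -> (-4.255,4.255) [heading=0, move]
    -- iteration 3/3 --
    LT 135: heading 0 -> 135
    FD 7.2: (-4.255,4.255) -> (-9.346,9.346) [heading=135, move]
  ]
  -- iteration 3/3 --
  RT 45: heading 135 -> 90
  LT 90: heading 90 -> 180
  REPEAT 3 [
    -- iteration 1/3 --
    LT 135: heading 180 -> 315
    FD 7.2: (-9.346,9.346) -> (-4.255,4.255) [heading=315, move]
    -- iteration 2/3 --
    LT 135: heading 315 -> 90
    FD 7.2: (-4.255,4.255) -> (-4.255,11.455) [heading=90, move]
    -- iteration 3/3 --
    LT 135: heading 90 -> 225
    FD 7.2: (-4.255,11.455) -> (-9.346,6.364) [heading=225, move]
  ]
]
PU: pen up
FD 2.3: (-9.346,6.364) -> (-10.973,4.738) [heading=225, move]
FD 10.8: (-10.973,4.738) -> (-18.609,-2.899) [heading=225, move]
Final: pos=(-18.609,-2.899), heading=225, 0 segment(s) drawn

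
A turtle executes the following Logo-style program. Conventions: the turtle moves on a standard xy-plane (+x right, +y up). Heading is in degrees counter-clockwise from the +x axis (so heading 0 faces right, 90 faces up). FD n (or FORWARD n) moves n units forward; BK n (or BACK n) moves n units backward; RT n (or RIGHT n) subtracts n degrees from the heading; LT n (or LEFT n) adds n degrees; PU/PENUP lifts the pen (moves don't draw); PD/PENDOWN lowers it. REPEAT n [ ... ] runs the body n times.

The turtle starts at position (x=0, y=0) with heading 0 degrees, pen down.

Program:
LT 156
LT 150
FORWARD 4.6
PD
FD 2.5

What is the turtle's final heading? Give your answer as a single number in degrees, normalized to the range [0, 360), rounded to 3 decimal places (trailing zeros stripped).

Answer: 306

Derivation:
Executing turtle program step by step:
Start: pos=(0,0), heading=0, pen down
LT 156: heading 0 -> 156
LT 150: heading 156 -> 306
FD 4.6: (0,0) -> (2.704,-3.721) [heading=306, draw]
PD: pen down
FD 2.5: (2.704,-3.721) -> (4.173,-5.744) [heading=306, draw]
Final: pos=(4.173,-5.744), heading=306, 2 segment(s) drawn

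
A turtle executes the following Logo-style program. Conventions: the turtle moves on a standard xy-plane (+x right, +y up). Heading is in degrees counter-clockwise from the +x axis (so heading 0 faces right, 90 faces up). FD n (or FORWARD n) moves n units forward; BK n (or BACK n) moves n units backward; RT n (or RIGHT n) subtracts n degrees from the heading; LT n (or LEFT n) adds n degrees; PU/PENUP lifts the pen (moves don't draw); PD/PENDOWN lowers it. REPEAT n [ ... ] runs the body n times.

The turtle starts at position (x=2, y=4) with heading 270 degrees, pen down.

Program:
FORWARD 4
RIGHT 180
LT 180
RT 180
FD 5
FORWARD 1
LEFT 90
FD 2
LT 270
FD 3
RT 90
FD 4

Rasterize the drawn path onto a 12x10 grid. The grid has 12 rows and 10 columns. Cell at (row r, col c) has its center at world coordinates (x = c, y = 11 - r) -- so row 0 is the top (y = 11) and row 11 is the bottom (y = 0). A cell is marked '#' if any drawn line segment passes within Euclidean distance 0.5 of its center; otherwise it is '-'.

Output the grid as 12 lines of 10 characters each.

Segment 0: (2,4) -> (2,0)
Segment 1: (2,0) -> (2,5)
Segment 2: (2,5) -> (2,6)
Segment 3: (2,6) -> (-0,6)
Segment 4: (-0,6) -> (0,9)
Segment 5: (0,9) -> (4,9)

Answer: ----------
----------
#####-----
#---------
#---------
###-------
--#-------
--#-------
--#-------
--#-------
--#-------
--#-------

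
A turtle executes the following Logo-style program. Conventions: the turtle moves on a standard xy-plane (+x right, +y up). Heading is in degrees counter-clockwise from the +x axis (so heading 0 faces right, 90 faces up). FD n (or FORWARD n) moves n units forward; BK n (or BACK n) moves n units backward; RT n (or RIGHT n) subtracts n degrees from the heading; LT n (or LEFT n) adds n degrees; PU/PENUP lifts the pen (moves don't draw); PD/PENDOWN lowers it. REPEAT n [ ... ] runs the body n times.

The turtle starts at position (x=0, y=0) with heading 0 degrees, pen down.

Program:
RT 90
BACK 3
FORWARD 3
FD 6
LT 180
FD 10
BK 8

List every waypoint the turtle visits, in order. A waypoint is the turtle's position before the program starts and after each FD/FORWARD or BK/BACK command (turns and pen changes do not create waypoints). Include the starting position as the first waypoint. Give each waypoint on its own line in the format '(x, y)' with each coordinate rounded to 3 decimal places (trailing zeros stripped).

Answer: (0, 0)
(0, 3)
(0, 0)
(0, -6)
(0, 4)
(0, -4)

Derivation:
Executing turtle program step by step:
Start: pos=(0,0), heading=0, pen down
RT 90: heading 0 -> 270
BK 3: (0,0) -> (0,3) [heading=270, draw]
FD 3: (0,3) -> (0,0) [heading=270, draw]
FD 6: (0,0) -> (0,-6) [heading=270, draw]
LT 180: heading 270 -> 90
FD 10: (0,-6) -> (0,4) [heading=90, draw]
BK 8: (0,4) -> (0,-4) [heading=90, draw]
Final: pos=(0,-4), heading=90, 5 segment(s) drawn
Waypoints (6 total):
(0, 0)
(0, 3)
(0, 0)
(0, -6)
(0, 4)
(0, -4)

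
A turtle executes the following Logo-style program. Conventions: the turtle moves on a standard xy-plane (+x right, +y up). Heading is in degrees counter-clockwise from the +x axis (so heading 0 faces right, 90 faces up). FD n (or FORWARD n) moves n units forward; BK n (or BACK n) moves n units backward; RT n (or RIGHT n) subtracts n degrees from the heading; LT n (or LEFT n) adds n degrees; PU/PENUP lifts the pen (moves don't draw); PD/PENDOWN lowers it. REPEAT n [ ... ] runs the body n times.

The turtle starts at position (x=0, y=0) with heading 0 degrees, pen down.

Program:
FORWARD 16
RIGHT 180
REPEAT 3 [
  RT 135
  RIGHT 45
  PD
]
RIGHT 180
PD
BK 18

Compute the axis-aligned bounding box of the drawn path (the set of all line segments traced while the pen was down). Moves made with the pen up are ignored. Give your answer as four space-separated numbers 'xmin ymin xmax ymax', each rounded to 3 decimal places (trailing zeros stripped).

Executing turtle program step by step:
Start: pos=(0,0), heading=0, pen down
FD 16: (0,0) -> (16,0) [heading=0, draw]
RT 180: heading 0 -> 180
REPEAT 3 [
  -- iteration 1/3 --
  RT 135: heading 180 -> 45
  RT 45: heading 45 -> 0
  PD: pen down
  -- iteration 2/3 --
  RT 135: heading 0 -> 225
  RT 45: heading 225 -> 180
  PD: pen down
  -- iteration 3/3 --
  RT 135: heading 180 -> 45
  RT 45: heading 45 -> 0
  PD: pen down
]
RT 180: heading 0 -> 180
PD: pen down
BK 18: (16,0) -> (34,0) [heading=180, draw]
Final: pos=(34,0), heading=180, 2 segment(s) drawn

Segment endpoints: x in {0, 16, 34}, y in {0, 0}
xmin=0, ymin=0, xmax=34, ymax=0

Answer: 0 0 34 0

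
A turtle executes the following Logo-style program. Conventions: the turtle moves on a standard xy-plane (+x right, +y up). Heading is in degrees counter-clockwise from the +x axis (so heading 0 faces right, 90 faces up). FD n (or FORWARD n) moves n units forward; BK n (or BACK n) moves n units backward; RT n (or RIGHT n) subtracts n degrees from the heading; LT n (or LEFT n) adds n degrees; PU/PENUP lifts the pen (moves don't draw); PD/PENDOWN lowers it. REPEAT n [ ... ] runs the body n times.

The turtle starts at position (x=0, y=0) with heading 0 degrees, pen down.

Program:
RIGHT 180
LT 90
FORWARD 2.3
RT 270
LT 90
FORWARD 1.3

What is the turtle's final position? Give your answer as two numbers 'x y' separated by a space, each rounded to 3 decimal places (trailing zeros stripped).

Answer: 0 -1

Derivation:
Executing turtle program step by step:
Start: pos=(0,0), heading=0, pen down
RT 180: heading 0 -> 180
LT 90: heading 180 -> 270
FD 2.3: (0,0) -> (0,-2.3) [heading=270, draw]
RT 270: heading 270 -> 0
LT 90: heading 0 -> 90
FD 1.3: (0,-2.3) -> (0,-1) [heading=90, draw]
Final: pos=(0,-1), heading=90, 2 segment(s) drawn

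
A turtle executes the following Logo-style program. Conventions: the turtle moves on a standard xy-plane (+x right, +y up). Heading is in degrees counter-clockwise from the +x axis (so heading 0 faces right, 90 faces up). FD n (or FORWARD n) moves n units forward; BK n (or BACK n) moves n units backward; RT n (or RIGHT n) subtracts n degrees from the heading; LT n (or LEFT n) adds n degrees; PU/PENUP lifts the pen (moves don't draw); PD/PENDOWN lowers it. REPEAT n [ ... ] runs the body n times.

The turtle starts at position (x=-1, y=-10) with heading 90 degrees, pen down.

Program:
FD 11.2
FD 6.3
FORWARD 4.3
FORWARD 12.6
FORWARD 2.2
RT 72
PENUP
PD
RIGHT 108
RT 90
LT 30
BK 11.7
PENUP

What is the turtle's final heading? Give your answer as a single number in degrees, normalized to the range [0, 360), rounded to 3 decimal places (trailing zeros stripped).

Executing turtle program step by step:
Start: pos=(-1,-10), heading=90, pen down
FD 11.2: (-1,-10) -> (-1,1.2) [heading=90, draw]
FD 6.3: (-1,1.2) -> (-1,7.5) [heading=90, draw]
FD 4.3: (-1,7.5) -> (-1,11.8) [heading=90, draw]
FD 12.6: (-1,11.8) -> (-1,24.4) [heading=90, draw]
FD 2.2: (-1,24.4) -> (-1,26.6) [heading=90, draw]
RT 72: heading 90 -> 18
PU: pen up
PD: pen down
RT 108: heading 18 -> 270
RT 90: heading 270 -> 180
LT 30: heading 180 -> 210
BK 11.7: (-1,26.6) -> (9.132,32.45) [heading=210, draw]
PU: pen up
Final: pos=(9.132,32.45), heading=210, 6 segment(s) drawn

Answer: 210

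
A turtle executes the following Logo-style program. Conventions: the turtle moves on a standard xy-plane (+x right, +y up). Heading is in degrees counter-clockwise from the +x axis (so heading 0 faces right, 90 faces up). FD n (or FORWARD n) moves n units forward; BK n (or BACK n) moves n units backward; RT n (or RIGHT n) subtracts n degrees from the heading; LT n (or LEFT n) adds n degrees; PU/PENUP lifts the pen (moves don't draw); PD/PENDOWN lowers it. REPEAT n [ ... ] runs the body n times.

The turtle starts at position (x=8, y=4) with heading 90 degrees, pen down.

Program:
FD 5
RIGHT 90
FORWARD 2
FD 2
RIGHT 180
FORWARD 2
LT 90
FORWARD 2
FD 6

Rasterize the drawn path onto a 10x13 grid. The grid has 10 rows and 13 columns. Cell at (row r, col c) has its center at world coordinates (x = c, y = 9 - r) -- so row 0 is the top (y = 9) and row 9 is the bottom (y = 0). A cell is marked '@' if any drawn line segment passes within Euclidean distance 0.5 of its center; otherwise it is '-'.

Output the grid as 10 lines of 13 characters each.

Segment 0: (8,4) -> (8,9)
Segment 1: (8,9) -> (10,9)
Segment 2: (10,9) -> (12,9)
Segment 3: (12,9) -> (10,9)
Segment 4: (10,9) -> (10,7)
Segment 5: (10,7) -> (10,1)

Answer: --------@@@@@
--------@-@--
--------@-@--
--------@-@--
--------@-@--
--------@-@--
----------@--
----------@--
----------@--
-------------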